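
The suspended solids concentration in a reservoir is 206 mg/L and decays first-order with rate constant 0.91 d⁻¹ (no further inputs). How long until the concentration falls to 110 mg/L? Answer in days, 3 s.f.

0.689 d

t = ln(C₀/C)/k = ln(206/110)/0.91 = 0.6274/0.91 = 0.6894 d.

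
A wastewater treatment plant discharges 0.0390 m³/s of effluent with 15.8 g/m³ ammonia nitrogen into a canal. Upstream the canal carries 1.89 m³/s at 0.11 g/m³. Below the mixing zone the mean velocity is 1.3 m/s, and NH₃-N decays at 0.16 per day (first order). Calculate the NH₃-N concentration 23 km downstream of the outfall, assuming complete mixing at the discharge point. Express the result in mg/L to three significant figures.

0.413 mg/L

After complete mixing, C₀ = (0.039·15.8 + 1.89·0.11) / 1.929 = 0.4272 mg/L.
Travel time t = 2.3e+04 m / 1.3 m/s = 1.769e+04 s = 0.2048 d.
C = 0.4272·exp(−0.16·0.2048) = 0.4272·0.9678 = 0.4134 mg/L.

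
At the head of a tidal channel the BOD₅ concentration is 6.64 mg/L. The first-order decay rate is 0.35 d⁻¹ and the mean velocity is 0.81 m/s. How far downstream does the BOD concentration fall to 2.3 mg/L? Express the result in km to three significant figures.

212 km

From C = C₀·e^(−kt), t = ln(C₀/C)/k = ln(6.64/2.3)/0.35 = 1.06/0.35 = 3.029 d.
Distance = v·t = 0.81 m/s × 2.617e+05 s = 2.12e+05 m = 212 km.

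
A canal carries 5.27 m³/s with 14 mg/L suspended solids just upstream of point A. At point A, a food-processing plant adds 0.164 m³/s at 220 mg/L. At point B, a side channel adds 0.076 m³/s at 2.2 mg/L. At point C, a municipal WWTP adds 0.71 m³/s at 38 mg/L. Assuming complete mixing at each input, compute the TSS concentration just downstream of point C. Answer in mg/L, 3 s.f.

After input A: C = (5.27·14 + 0.164·220) / 5.434 = 20.22 mg/L.
After input B: C = (5.434·20.22 + 0.076·2.2) / 5.51 = 19.97 mg/L.
After input C: C = (5.51·19.97 + 0.71·38) / 6.22 = 22.03 mg/L.

22.0 mg/L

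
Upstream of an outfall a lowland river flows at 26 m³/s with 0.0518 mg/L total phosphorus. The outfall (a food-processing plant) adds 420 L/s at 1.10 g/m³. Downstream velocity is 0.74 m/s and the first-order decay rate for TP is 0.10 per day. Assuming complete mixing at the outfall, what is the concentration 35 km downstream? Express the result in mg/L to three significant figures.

0.0648 mg/L

420 L/s = 0.42 m³/s.
After complete mixing, C₀ = (0.42·1.1 + 26·0.0518) / 26.42 = 0.06846 mg/L.
Travel time t = 3.5e+04 m / 0.74 m/s = 4.73e+04 s = 0.5474 d.
C = 0.06846·exp(−0.10·0.5474) = 0.06846·0.9467 = 0.06482 mg/L.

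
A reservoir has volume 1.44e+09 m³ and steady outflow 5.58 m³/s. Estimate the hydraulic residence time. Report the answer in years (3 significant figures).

8.18 yr

Q = 5.58 m³/s × 3.156e+07 s/yr = 1.761e+08 m³/yr.
Hydraulic residence time τ = V/Q = 1.44e+09/1.761e+08 = 8.178 yr.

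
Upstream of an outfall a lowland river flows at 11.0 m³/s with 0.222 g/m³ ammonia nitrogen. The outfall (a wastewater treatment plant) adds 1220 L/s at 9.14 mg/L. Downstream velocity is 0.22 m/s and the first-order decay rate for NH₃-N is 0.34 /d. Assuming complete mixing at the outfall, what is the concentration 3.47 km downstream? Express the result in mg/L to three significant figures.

1.05 mg/L

1220 L/s = 1.22 m³/s.
After complete mixing, C₀ = (1.22·9.14 + 11·0.222) / 12.22 = 1.112 mg/L.
Travel time t = 3470 m / 0.22 m/s = 1.577e+04 s = 0.1826 d.
C = 1.112·exp(−0.34·0.1826) = 1.112·0.9398 = 1.045 mg/L.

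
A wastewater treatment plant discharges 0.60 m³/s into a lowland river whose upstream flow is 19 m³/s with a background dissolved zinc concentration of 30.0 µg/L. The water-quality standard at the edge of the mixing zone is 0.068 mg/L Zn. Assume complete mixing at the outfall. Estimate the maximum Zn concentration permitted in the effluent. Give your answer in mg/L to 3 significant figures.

1.27 mg/L

30.0 µg/L = 0.03 mg/L.
Mass balance: 0.068·19.6 = 0.6·Cₑ + 19·0.03.
Cₑ = (1.333 − 0.57) / 0.6 = 1.271 mg/L.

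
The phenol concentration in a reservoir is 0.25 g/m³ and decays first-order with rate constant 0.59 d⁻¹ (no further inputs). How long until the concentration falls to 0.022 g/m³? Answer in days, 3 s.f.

4.12 d

t = ln(C₀/C)/k = ln(0.25/0.022)/0.59 = 2.43/0.59 = 4.119 d.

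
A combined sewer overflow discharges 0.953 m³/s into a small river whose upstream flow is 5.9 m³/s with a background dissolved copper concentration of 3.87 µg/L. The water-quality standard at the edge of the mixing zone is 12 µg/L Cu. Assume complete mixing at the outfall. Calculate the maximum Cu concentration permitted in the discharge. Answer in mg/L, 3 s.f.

3.87 µg/L = 0.00387 mg/L.
12 µg/L = 0.012 mg/L.
Mass balance: 0.012·6.853 = 0.953·Cₑ + 5.9·0.00387.
Cₑ = (0.08224 − 0.02283) / 0.953 = 0.06233 mg/L.

0.0623 mg/L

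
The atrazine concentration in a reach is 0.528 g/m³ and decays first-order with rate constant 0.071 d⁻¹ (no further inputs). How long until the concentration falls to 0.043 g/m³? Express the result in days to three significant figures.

t = ln(C₀/C)/k = ln(0.528/0.043)/0.071 = 2.508/0.071 = 35.32 d.

35.3 d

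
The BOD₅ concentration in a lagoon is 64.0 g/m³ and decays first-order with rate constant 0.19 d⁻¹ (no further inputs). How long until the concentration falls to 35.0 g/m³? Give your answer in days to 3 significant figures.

t = ln(C₀/C)/k = ln(64.0/35.0)/0.19 = 0.6035/0.19 = 3.177 d.

3.18 d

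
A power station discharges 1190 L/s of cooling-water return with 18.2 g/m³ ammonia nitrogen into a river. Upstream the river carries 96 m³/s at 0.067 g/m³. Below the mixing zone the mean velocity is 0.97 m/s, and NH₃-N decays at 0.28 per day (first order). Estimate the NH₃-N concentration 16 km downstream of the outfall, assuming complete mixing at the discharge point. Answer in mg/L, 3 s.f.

0.274 mg/L

1190 L/s = 1.19 m³/s.
After complete mixing, C₀ = (1.19·18.2 + 96·0.067) / 97.19 = 0.289 mg/L.
Travel time t = 1.6e+04 m / 0.97 m/s = 1.649e+04 s = 0.1909 d.
C = 0.289·exp(−0.28·0.1909) = 0.289·0.9479 = 0.274 mg/L.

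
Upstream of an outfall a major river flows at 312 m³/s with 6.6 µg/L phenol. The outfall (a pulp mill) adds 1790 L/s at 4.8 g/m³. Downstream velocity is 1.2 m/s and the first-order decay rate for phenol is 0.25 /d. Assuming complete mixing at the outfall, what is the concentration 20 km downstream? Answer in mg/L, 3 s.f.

0.0323 mg/L

1790 L/s = 1.79 m³/s.
6.6 µg/L = 0.0066 mg/L.
After complete mixing, C₀ = (1.79·4.8 + 312·0.0066) / 313.8 = 0.03394 mg/L.
Travel time t = 2e+04 m / 1.2 m/s = 1.667e+04 s = 0.1929 d.
C = 0.03394·exp(−0.25·0.1929) = 0.03394·0.9529 = 0.03235 mg/L.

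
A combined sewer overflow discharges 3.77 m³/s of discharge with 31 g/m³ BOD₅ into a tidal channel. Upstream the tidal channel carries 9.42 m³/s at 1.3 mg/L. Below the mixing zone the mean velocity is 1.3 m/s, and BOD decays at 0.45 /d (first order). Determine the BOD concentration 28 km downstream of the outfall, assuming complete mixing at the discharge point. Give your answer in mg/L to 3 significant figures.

8.75 mg/L

After complete mixing, C₀ = (3.77·31 + 9.42·1.3) / 13.19 = 9.789 mg/L.
Travel time t = 2.8e+04 m / 1.3 m/s = 2.154e+04 s = 0.2493 d.
C = 9.789·exp(−0.45·0.2493) = 9.789·0.8939 = 8.75 mg/L.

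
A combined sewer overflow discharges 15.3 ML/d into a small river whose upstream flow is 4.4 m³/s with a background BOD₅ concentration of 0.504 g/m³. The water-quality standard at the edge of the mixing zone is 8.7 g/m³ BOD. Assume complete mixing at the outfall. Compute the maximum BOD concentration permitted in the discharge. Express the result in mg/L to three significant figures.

15.3 ML/d = 0.1771 m³/s.
Mass balance: 8.7·4.577 = 0.1771·Cₑ + 4.4·0.504.
Cₑ = (39.82 − 2.218) / 0.1771 = 212.3 mg/L.

212 mg/L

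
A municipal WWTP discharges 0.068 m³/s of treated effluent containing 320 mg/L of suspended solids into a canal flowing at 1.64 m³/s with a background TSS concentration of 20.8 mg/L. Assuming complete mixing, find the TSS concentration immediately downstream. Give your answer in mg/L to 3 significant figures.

Flow-weighted mixing gives C = (0.068·320 + 1.64·20.8) / (0.068 + 1.64) = 55.87/1.708 = 32.71 mg/L.

32.7 mg/L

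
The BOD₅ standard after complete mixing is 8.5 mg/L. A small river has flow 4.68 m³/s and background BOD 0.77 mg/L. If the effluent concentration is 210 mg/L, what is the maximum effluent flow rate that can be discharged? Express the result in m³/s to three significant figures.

0.180 m³/s

Mass balance at complete mixing: C_std·(Q_w + Q_r) = Q_w·C_e + Q_r·C_b.
Rearranging, Q_w = Q_r·(C_std − C_b)/(C_e − C_std) = 4.68·(8.5 − 0.77) / (210 − 8.5) = 0.1795 m³/s.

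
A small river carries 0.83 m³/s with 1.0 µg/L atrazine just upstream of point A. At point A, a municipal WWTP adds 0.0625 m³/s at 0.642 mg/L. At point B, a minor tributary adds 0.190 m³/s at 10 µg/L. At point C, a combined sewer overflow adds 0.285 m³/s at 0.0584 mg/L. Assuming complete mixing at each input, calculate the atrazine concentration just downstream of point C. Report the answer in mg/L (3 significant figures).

0.0435 mg/L

1.0 µg/L = 0.001 mg/L.
After input A: C = (0.83·0.001 + 0.0625·0.642) / 0.8925 = 0.04589 mg/L.
10 µg/L = 0.01 mg/L.
After input B: C = (0.8925·0.04589 + 0.19·0.01) / 1.083 = 0.03959 mg/L.
After input C: C = (1.083·0.03959 + 0.285·0.0584) / 1.367 = 0.04351 mg/L.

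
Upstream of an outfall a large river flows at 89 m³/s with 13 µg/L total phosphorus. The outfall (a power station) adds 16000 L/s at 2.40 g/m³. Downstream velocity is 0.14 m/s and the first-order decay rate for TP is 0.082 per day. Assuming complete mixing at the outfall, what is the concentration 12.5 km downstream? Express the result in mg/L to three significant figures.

16000 L/s = 16 m³/s.
13 µg/L = 0.013 mg/L.
After complete mixing, C₀ = (16·2.4 + 89·0.013) / 105 = 0.3767 mg/L.
Travel time t = 1.25e+04 m / 0.14 m/s = 8.929e+04 s = 1.033 d.
C = 0.3767·exp(−0.082·1.033) = 0.3767·0.9188 = 0.3461 mg/L.

0.346 mg/L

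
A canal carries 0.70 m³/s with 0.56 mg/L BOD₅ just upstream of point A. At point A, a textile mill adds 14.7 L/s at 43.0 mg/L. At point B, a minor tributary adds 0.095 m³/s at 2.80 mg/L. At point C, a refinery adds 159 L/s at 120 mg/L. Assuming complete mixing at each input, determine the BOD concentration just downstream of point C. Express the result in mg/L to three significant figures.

14.7 L/s = 0.0147 m³/s.
After input A: C = (0.7·0.56 + 0.0147·43) / 0.7147 = 1.433 mg/L.
After input B: C = (0.7147·1.433 + 0.095·2.8) / 0.8097 = 1.593 mg/L.
159 L/s = 0.159 m³/s.
After input C: C = (0.8097·1.593 + 0.159·120) / 0.9687 = 21.03 mg/L.

21.0 mg/L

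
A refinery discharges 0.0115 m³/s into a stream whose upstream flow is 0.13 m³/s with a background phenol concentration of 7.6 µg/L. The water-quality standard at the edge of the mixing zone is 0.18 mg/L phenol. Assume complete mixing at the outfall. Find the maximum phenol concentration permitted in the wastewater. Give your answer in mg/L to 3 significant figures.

2.13 mg/L

7.6 µg/L = 0.0076 mg/L.
Mass balance: 0.18·0.1415 = 0.0115·Cₑ + 0.13·0.0076.
Cₑ = (0.02547 − 0.000988) / 0.0115 = 2.129 mg/L.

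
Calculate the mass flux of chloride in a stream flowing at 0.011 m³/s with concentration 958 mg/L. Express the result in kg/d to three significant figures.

Mass flux = Q·C = 0.011 m³/s × 958 g/m³ = 10.54 g/s.
= 10.54 g/s × 86.4 = 910.5 kg/d.

910 kg/d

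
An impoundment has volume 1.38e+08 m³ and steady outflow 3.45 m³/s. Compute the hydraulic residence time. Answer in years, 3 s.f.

Q = 3.45 m³/s × 3.156e+07 s/yr = 1.089e+08 m³/yr.
Hydraulic residence time τ = V/Q = 1.38e+08/1.089e+08 = 1.268 yr.

1.27 yr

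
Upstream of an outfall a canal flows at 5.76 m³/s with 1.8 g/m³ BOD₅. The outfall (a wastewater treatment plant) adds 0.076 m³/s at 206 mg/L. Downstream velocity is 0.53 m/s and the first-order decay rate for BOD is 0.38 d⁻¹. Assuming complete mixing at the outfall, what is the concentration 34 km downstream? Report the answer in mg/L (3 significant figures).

After complete mixing, C₀ = (0.076·206 + 5.76·1.8) / 5.836 = 4.459 mg/L.
Travel time t = 3.4e+04 m / 0.53 m/s = 6.415e+04 s = 0.7425 d.
C = 4.459·exp(−0.38·0.7425) = 4.459·0.7542 = 3.363 mg/L.

3.36 mg/L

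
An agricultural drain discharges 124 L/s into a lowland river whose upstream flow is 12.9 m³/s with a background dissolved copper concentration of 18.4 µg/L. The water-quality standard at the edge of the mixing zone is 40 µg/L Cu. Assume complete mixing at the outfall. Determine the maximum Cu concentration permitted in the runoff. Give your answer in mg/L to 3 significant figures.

124 L/s = 0.124 m³/s.
18.4 µg/L = 0.0184 mg/L.
40 µg/L = 0.04 mg/L.
Mass balance: 0.04·13.02 = 0.124·Cₑ + 12.9·0.0184.
Cₑ = (0.521 − 0.2374) / 0.124 = 2.287 mg/L.

2.29 mg/L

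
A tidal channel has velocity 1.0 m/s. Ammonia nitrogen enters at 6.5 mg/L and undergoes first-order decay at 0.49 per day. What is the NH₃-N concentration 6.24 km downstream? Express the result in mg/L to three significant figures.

Travel time t = 6.24 km / 1.0 m/s = 6240/1.0 = 6240 s = 0.07222 d.
First-order decay: C = 6.5·exp(−0.49·0.07222) = 6.5·0.9652 = 6.274 mg/L.

6.27 mg/L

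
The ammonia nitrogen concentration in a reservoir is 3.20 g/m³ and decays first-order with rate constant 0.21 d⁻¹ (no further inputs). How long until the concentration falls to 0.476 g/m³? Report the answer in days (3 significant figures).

t = ln(C₀/C)/k = ln(3.20/0.476)/0.21 = 1.905/0.21 = 9.074 d.

9.07 d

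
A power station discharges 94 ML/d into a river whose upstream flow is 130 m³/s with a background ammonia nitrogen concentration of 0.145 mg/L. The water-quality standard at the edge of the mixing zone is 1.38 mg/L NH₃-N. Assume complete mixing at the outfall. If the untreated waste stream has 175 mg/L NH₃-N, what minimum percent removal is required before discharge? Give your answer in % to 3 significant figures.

14.9 %

94 ML/d = 1.088 m³/s.
Mass balance: 1.38·131.1 = 1.088·Cₑ + 130·0.145.
Cₑ = (180.9 − 18.85) / 1.088 = 148.9 mg/L.
Required removal = 1 − 148.9/175 = 14.89 %.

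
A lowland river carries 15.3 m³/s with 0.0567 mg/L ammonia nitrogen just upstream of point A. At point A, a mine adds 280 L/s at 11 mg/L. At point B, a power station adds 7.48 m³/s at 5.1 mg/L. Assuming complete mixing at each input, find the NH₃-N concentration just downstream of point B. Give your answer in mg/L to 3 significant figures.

1.83 mg/L

280 L/s = 0.28 m³/s.
After input A: C = (15.3·0.0567 + 0.28·11) / 15.58 = 0.2534 mg/L.
After input B: C = (15.58·0.2534 + 7.48·5.1) / 23.06 = 1.825 mg/L.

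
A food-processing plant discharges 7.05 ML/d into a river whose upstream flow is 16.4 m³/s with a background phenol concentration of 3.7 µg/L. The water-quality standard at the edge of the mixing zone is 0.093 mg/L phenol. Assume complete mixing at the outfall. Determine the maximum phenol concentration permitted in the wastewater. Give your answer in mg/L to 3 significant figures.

18.0 mg/L

7.05 ML/d = 0.0816 m³/s.
3.7 µg/L = 0.0037 mg/L.
Mass balance: 0.093·16.48 = 0.0816·Cₑ + 16.4·0.0037.
Cₑ = (1.533 − 0.06068) / 0.0816 = 18.04 mg/L.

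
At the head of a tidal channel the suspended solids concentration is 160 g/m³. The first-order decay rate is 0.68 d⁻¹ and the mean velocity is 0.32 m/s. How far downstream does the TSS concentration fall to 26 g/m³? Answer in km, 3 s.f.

73.9 km

From C = C₀·e^(−kt), t = ln(C₀/C)/k = ln(160/26)/0.68 = 1.817/0.68 = 2.672 d.
Distance = v·t = 0.32 m/s × 2.309e+05 s = 7.388e+04 m = 73.88 km.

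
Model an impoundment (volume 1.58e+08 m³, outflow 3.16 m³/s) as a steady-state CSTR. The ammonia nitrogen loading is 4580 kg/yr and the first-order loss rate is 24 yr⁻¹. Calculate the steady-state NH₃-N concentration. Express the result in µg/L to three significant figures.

1.18 µg/L

Outflow Q = 3.16 m³/s × 3.156e+07 s/yr = 9.972e+07 m³/yr.
Steady-state CSTR mass balance: W = Q·C + k·V·C, so C = W/(Q + kV).
Q + kV = 9.972e+07 + 24·1.58e+08 = 3.892e+09 m³/yr.
C = 4580/3.892e+09 = 1.177e-06 kg/m³ = 0.001177 mg/L = 1.177 µg/L.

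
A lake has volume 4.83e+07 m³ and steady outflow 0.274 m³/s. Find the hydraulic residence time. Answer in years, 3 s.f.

Q = 0.274 m³/s × 3.156e+07 s/yr = 8.647e+06 m³/yr.
Hydraulic residence time τ = V/Q = 4.83e+07/8.647e+06 = 5.586 yr.

5.59 yr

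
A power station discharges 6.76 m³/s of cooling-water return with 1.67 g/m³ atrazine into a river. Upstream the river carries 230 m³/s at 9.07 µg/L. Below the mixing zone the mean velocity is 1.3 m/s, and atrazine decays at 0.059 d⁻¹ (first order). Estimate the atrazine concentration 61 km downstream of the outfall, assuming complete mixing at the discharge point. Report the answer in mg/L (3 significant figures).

9.07 µg/L = 0.00907 mg/L.
After complete mixing, C₀ = (6.76·1.67 + 230·0.00907) / 236.8 = 0.05649 mg/L.
Travel time t = 6.1e+04 m / 1.3 m/s = 4.692e+04 s = 0.5431 d.
C = 0.05649·exp(−0.059·0.5431) = 0.05649·0.9685 = 0.05471 mg/L.

0.0547 mg/L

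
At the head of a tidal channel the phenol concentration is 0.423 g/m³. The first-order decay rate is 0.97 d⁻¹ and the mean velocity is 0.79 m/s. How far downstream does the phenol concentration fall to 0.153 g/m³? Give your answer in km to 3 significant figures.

From C = C₀·e^(−kt), t = ln(C₀/C)/k = ln(0.423/0.153)/0.97 = 1.017/0.97 = 1.048 d.
Distance = v·t = 0.79 m/s × 9.058e+04 s = 7.156e+04 m = 71.56 km.

71.6 km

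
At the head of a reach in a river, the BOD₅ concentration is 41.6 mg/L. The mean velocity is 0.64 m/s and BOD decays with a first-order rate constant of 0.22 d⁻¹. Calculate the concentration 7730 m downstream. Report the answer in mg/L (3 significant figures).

40.3 mg/L

Travel time t = 7730 m / 0.64 m/s = 7730/0.64 = 1.208e+04 s = 0.1398 d.
First-order decay: C = 41.6·exp(−0.22·0.1398) = 41.6·0.9697 = 40.34 mg/L.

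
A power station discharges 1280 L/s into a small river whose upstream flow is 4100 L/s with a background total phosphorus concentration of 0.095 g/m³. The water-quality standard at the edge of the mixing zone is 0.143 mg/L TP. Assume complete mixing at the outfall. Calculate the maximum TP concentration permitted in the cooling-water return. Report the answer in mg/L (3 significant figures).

1280 L/s = 1.28 m³/s.
4100 L/s = 4.1 m³/s.
Mass balance: 0.143·5.38 = 1.28·Cₑ + 4.1·0.095.
Cₑ = (0.7693 − 0.3895) / 1.28 = 0.2967 mg/L.

0.297 mg/L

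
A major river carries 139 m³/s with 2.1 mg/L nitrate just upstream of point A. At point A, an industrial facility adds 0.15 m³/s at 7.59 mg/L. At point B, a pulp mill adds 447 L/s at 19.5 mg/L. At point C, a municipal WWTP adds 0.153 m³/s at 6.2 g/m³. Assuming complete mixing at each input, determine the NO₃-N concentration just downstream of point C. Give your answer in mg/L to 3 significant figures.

2.17 mg/L

After input A: C = (139·2.1 + 0.15·7.59) / 139.2 = 2.106 mg/L.
447 L/s = 0.447 m³/s.
After input B: C = (139.2·2.106 + 0.447·19.5) / 139.6 = 2.162 mg/L.
After input C: C = (139.6·2.162 + 0.153·6.2) / 139.8 = 2.166 mg/L.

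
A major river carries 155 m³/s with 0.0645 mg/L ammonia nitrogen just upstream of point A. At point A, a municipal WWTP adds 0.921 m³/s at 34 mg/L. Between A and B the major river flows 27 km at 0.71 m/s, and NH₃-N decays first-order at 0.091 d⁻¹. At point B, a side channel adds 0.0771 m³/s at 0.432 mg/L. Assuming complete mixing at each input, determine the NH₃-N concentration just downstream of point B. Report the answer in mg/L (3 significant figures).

After input A: C = (155·0.0645 + 0.921·34) / 155.9 = 0.265 mg/L.
Over the 27 km reach to input B (t = 3.803e+04 s = 0.4401 d), decay gives C = 0.265·exp(−0.091·0.4401) = 0.2545 mg/L.
After input B: C = (155.9·0.2545 + 0.0771·0.432) / 156 = 0.2546 mg/L.

0.255 mg/L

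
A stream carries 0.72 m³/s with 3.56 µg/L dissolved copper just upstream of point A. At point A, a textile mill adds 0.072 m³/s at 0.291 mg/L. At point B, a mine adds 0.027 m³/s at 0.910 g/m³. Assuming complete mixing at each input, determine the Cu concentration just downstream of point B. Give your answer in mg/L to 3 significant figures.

3.56 µg/L = 0.00356 mg/L.
After input A: C = (0.72·0.00356 + 0.072·0.291) / 0.792 = 0.02969 mg/L.
After input B: C = (0.792·0.02969 + 0.027·0.91) / 0.819 = 0.05871 mg/L.

0.0587 mg/L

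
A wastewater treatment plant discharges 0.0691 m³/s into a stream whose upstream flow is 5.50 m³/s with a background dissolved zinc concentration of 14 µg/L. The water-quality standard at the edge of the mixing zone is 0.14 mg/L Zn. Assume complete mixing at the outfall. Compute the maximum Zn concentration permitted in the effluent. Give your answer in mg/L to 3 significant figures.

14 µg/L = 0.014 mg/L.
Mass balance: 0.14·5.569 = 0.0691·Cₑ + 5.5·0.014.
Cₑ = (0.7797 − 0.077) / 0.0691 = 10.17 mg/L.

10.2 mg/L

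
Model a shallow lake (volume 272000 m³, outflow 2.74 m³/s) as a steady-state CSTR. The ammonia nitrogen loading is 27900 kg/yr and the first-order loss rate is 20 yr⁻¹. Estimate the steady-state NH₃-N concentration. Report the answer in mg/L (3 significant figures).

Outflow Q = 2.74 m³/s × 3.156e+07 s/yr = 8.647e+07 m³/yr.
Steady-state CSTR mass balance: W = Q·C + k·V·C, so C = W/(Q + kV).
Q + kV = 8.647e+07 + 20·272000 = 9.191e+07 m³/yr.
C = 27900/9.191e+07 = 0.0003036 kg/m³ = 0.3036 mg/L.

0.304 mg/L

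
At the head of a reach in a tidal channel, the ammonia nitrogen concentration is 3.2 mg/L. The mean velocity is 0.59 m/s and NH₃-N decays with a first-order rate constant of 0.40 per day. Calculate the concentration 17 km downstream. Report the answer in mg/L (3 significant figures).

2.80 mg/L

Travel time t = 17 km / 0.59 m/s = 1.7e+04/0.59 = 2.881e+04 s = 0.3335 d.
First-order decay: C = 3.2·exp(−0.40·0.3335) = 3.2·0.8751 = 2.8 mg/L.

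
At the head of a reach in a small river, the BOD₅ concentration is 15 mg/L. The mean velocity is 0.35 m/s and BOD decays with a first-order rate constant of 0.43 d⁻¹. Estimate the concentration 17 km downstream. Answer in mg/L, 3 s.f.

11.8 mg/L

Travel time t = 17 km / 0.35 m/s = 1.7e+04/0.35 = 4.857e+04 s = 0.5622 d.
First-order decay: C = 15·exp(−0.43·0.5622) = 15·0.7853 = 11.78 mg/L.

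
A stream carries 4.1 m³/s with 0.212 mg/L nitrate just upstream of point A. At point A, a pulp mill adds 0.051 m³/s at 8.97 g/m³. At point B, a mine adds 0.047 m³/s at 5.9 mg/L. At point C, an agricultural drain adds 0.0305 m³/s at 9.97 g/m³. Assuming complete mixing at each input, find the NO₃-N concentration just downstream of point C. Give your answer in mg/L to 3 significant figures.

0.451 mg/L

After input A: C = (4.1·0.212 + 0.051·8.97) / 4.151 = 0.3196 mg/L.
After input B: C = (4.151·0.3196 + 0.047·5.9) / 4.198 = 0.3821 mg/L.
After input C: C = (4.198·0.3821 + 0.0305·9.97) / 4.228 = 0.4512 mg/L.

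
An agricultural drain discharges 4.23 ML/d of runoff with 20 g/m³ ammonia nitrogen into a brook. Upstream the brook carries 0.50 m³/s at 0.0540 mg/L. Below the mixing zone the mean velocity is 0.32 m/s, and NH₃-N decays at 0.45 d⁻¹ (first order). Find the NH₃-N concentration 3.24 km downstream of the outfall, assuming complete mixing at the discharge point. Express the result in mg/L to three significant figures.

1.74 mg/L

4.23 ML/d = 0.04896 m³/s.
After complete mixing, C₀ = (0.04896·20 + 0.5·0.054) / 0.549 = 1.833 mg/L.
Travel time t = 3240 m / 0.32 m/s = 1.012e+04 s = 0.1172 d.
C = 1.833·exp(−0.45·0.1172) = 1.833·0.9486 = 1.739 mg/L.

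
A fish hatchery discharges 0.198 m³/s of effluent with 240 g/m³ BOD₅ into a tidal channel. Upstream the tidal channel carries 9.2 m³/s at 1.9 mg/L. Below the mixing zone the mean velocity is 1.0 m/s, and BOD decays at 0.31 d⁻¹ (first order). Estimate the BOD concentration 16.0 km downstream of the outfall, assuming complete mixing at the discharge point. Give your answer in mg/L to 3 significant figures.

6.53 mg/L

After complete mixing, C₀ = (0.198·240 + 9.2·1.9) / 9.398 = 6.916 mg/L.
Travel time t = 1.6e+04 m / 1.0 m/s = 1.6e+04 s = 0.1852 d.
C = 6.916·exp(−0.31·0.1852) = 6.916·0.9442 = 6.53 mg/L.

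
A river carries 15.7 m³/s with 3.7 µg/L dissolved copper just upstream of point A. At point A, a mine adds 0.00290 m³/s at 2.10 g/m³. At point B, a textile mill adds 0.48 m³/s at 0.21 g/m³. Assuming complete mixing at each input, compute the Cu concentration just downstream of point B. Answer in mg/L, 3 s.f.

3.7 µg/L = 0.0037 mg/L.
After input A: C = (15.7·0.0037 + 0.0029·2.1) / 15.7 = 0.004087 mg/L.
After input B: C = (15.7·0.004087 + 0.48·0.21) / 16.18 = 0.01019 mg/L.

0.0102 mg/L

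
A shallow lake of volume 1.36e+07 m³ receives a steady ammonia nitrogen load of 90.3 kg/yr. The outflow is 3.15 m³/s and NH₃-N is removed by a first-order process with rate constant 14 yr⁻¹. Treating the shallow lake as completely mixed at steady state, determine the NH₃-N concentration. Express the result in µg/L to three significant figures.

0.312 µg/L

Outflow Q = 3.15 m³/s × 3.156e+07 s/yr = 9.941e+07 m³/yr.
Steady-state CSTR mass balance: W = Q·C + k·V·C, so C = W/(Q + kV).
Q + kV = 9.941e+07 + 14·1.36e+07 = 2.898e+08 m³/yr.
C = 90.3/2.898e+08 = 3.116e-07 kg/m³ = 0.0003116 mg/L = 0.3116 µg/L.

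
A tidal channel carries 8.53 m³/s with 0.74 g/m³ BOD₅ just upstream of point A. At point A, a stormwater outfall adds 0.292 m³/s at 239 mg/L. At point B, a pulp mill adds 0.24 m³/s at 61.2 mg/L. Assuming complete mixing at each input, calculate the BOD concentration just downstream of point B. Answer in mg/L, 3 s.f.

10.0 mg/L

After input A: C = (8.53·0.74 + 0.292·239) / 8.822 = 8.626 mg/L.
After input B: C = (8.822·8.626 + 0.24·61.2) / 9.062 = 10.02 mg/L.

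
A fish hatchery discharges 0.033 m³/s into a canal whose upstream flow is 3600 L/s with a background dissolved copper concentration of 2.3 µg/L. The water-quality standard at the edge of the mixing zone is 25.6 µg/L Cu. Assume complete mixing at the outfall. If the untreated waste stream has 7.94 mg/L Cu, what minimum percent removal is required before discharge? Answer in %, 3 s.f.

67.7 %

3600 L/s = 3.6 m³/s.
2.3 µg/L = 0.0023 mg/L.
25.6 µg/L = 0.0256 mg/L.
Mass balance: 0.0256·3.633 = 0.033·Cₑ + 3.6·0.0023.
Cₑ = (0.093 − 0.00828) / 0.033 = 2.567 mg/L.
Required removal = 1 − 2.567/7.94 = 67.66 %.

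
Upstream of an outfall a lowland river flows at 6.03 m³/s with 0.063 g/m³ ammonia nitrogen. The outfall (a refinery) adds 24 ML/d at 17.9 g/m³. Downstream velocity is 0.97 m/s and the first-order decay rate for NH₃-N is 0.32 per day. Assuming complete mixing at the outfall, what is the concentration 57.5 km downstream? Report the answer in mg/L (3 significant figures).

0.681 mg/L

24 ML/d = 0.2778 m³/s.
After complete mixing, C₀ = (0.2778·17.9 + 6.03·0.063) / 6.308 = 0.8485 mg/L.
Travel time t = 5.75e+04 m / 0.97 m/s = 5.928e+04 s = 0.6861 d.
C = 0.8485·exp(−0.32·0.6861) = 0.8485·0.8029 = 0.6812 mg/L.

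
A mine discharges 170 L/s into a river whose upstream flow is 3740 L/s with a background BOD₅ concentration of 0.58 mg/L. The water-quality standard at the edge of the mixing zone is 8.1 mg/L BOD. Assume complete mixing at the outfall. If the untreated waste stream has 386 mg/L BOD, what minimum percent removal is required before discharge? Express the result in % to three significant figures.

170 L/s = 0.17 m³/s.
3740 L/s = 3.74 m³/s.
Mass balance: 8.1·3.91 = 0.17·Cₑ + 3.74·0.58.
Cₑ = (31.67 − 2.169) / 0.17 = 173.5 mg/L.
Required removal = 1 − 173.5/386 = 55.04 %.

55.0 %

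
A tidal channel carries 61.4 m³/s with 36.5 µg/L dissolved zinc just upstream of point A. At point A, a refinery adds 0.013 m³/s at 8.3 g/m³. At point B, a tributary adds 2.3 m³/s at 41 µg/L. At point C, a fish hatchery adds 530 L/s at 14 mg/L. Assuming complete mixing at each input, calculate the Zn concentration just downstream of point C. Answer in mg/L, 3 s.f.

36.5 µg/L = 0.0365 mg/L.
After input A: C = (61.4·0.0365 + 0.013·8.3) / 61.41 = 0.03825 mg/L.
41 µg/L = 0.041 mg/L.
After input B: C = (61.41·0.03825 + 2.3·0.041) / 63.71 = 0.03835 mg/L.
530 L/s = 0.53 m³/s.
After input C: C = (63.71·0.03835 + 0.53·14) / 64.24 = 0.1535 mg/L.

0.154 mg/L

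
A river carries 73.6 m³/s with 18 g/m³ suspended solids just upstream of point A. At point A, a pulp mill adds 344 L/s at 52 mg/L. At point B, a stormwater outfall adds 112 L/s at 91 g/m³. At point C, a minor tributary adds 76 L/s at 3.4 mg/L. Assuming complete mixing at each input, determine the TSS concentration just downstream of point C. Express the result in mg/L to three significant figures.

18.3 mg/L

344 L/s = 0.344 m³/s.
After input A: C = (73.6·18 + 0.344·52) / 73.94 = 18.16 mg/L.
112 L/s = 0.112 m³/s.
After input B: C = (73.94·18.16 + 0.112·91) / 74.06 = 18.27 mg/L.
76 L/s = 0.076 m³/s.
After input C: C = (74.06·18.27 + 0.076·3.4) / 74.13 = 18.25 mg/L.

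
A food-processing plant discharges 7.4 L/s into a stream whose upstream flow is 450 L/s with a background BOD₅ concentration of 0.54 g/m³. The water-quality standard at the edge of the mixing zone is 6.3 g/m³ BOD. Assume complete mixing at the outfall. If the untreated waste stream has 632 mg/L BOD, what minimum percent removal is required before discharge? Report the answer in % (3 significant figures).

43.6 %

7.4 L/s = 0.0074 m³/s.
450 L/s = 0.45 m³/s.
Mass balance: 6.3·0.4574 = 0.0074·Cₑ + 0.45·0.54.
Cₑ = (2.882 − 0.243) / 0.0074 = 356.6 mg/L.
Required removal = 1 − 356.6/632 = 43.58 %.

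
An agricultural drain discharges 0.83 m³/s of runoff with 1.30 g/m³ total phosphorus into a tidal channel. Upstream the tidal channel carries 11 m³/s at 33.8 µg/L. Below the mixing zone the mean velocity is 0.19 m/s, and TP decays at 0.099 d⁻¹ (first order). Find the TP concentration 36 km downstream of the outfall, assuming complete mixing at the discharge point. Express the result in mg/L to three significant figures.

0.0987 mg/L

33.8 µg/L = 0.0338 mg/L.
After complete mixing, C₀ = (0.83·1.3 + 11·0.0338) / 11.83 = 0.1226 mg/L.
Travel time t = 3.6e+04 m / 0.19 m/s = 1.895e+05 s = 2.193 d.
C = 0.1226·exp(−0.099·2.193) = 0.1226·0.8048 = 0.0987 mg/L.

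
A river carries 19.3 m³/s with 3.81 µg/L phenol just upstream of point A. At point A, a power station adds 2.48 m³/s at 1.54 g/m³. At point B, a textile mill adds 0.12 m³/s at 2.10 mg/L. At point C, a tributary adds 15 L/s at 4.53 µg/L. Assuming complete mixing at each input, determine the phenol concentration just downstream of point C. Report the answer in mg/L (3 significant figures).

3.81 µg/L = 0.00381 mg/L.
After input A: C = (19.3·0.00381 + 2.48·1.54) / 21.78 = 0.1787 mg/L.
After input B: C = (21.78·0.1787 + 0.12·2.1) / 21.9 = 0.1893 mg/L.
15 L/s = 0.015 m³/s.
4.53 µg/L = 0.00453 mg/L.
After input C: C = (21.9·0.1893 + 0.015·0.00453) / 21.92 = 0.1891 mg/L.

0.189 mg/L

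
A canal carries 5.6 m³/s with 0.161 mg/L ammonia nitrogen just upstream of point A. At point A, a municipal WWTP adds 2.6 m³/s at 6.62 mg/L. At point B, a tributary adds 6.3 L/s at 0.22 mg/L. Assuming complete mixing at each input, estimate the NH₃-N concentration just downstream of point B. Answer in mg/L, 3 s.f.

2.21 mg/L

After input A: C = (5.6·0.161 + 2.6·6.62) / 8.2 = 2.209 mg/L.
6.3 L/s = 0.0063 m³/s.
After input B: C = (8.2·2.209 + 0.0063·0.22) / 8.206 = 2.207 mg/L.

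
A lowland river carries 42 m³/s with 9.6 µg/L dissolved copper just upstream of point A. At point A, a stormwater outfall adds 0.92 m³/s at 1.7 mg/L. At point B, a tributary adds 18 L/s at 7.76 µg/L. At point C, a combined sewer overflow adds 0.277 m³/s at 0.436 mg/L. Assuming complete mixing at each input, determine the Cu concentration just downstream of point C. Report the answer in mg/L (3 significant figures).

0.0483 mg/L

9.6 µg/L = 0.0096 mg/L.
After input A: C = (42·0.0096 + 0.92·1.7) / 42.92 = 0.04583 mg/L.
18 L/s = 0.018 m³/s.
7.76 µg/L = 0.00776 mg/L.
After input B: C = (42.92·0.04583 + 0.018·0.00776) / 42.94 = 0.04582 mg/L.
After input C: C = (42.94·0.04582 + 0.277·0.436) / 43.22 = 0.04832 mg/L.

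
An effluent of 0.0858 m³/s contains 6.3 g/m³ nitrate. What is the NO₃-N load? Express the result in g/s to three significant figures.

Mass flux = Q·C = 0.0858 m³/s × 6.3 g/m³ = 0.5405 g/s.

0.541 g/s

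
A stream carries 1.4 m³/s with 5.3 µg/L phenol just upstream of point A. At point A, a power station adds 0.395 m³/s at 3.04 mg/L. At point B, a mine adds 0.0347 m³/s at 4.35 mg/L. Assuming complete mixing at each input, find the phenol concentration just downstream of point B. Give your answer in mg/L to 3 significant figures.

5.3 µg/L = 0.0053 mg/L.
After input A: C = (1.4·0.0053 + 0.395·3.04) / 1.795 = 0.6731 mg/L.
After input B: C = (1.795·0.6731 + 0.0347·4.35) / 1.83 = 0.7428 mg/L.

0.743 mg/L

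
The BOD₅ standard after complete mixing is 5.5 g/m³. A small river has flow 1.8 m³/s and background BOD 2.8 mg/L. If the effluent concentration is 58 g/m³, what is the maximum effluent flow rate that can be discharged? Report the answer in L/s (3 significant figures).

Mass balance at complete mixing: C_std·(Q_w + Q_r) = Q_w·C_e + Q_r·C_b.
Rearranging, Q_w = Q_r·(C_std − C_b)/(C_e − C_std) = 1.8·(5.5 − 2.8) / (58 − 5.5) = 0.09257 m³/s.
= 92.57 L/s.

92.6 L/s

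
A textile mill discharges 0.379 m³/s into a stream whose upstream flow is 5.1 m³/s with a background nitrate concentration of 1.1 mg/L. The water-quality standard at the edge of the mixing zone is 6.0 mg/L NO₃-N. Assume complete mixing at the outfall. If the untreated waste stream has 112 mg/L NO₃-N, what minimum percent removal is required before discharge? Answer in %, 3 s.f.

35.8 %

Mass balance: 6·5.479 = 0.379·Cₑ + 5.1·1.1.
Cₑ = (32.87 − 5.61) / 0.379 = 71.94 mg/L.
Required removal = 1 − 71.94/112 = 35.77 %.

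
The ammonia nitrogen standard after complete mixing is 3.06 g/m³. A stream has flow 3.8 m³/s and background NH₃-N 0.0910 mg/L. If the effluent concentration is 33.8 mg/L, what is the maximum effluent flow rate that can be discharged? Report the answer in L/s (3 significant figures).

367 L/s

Mass balance at complete mixing: C_std·(Q_w + Q_r) = Q_w·C_e + Q_r·C_b.
Rearranging, Q_w = Q_r·(C_std − C_b)/(C_e − C_std) = 3.8·(3.06 − 0.091) / (33.8 − 3.06) = 0.367 m³/s.
= 367 L/s.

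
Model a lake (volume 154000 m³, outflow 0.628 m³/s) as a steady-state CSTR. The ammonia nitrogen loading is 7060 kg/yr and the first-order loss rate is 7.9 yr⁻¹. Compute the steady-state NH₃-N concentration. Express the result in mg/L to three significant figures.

Outflow Q = 0.628 m³/s × 3.156e+07 s/yr = 1.982e+07 m³/yr.
Steady-state CSTR mass balance: W = Q·C + k·V·C, so C = W/(Q + kV).
Q + kV = 1.982e+07 + 7.9·154000 = 2.103e+07 m³/yr.
C = 7060/2.103e+07 = 0.0003356 kg/m³ = 0.3356 mg/L.

0.336 mg/L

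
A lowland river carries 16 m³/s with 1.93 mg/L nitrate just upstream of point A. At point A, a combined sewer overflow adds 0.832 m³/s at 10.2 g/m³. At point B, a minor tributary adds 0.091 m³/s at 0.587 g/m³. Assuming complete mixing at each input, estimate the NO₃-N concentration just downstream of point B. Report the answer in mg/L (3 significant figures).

2.33 mg/L

After input A: C = (16·1.93 + 0.832·10.2) / 16.83 = 2.339 mg/L.
After input B: C = (16.83·2.339 + 0.091·0.587) / 16.92 = 2.329 mg/L.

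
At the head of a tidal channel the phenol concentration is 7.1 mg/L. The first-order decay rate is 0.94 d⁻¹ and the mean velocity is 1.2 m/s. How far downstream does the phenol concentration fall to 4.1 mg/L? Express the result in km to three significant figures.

From C = C₀·e^(−kt), t = ln(C₀/C)/k = ln(7.1/4.1)/0.94 = 0.5491/0.94 = 0.5842 d.
Distance = v·t = 1.2 m/s × 5.047e+04 s = 6.057e+04 m = 60.57 km.

60.6 km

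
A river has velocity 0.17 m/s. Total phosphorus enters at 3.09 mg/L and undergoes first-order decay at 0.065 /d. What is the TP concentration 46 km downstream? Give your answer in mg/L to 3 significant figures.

2.52 mg/L

Travel time t = 46 km / 0.17 m/s = 4.6e+04/0.17 = 2.706e+05 s = 3.132 d.
First-order decay: C = 3.09·exp(−0.065·3.132) = 3.09·0.8158 = 2.521 mg/L.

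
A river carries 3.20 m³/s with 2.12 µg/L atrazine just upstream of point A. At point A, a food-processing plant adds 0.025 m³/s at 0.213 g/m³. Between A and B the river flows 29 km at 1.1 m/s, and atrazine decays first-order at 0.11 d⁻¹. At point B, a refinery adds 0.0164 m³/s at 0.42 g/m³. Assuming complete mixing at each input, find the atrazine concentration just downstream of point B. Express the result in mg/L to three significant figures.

2.12 µg/L = 0.00212 mg/L.
After input A: C = (3.2·0.00212 + 0.025·0.213) / 3.225 = 0.003755 mg/L.
Over the 29 km reach to input B (t = 2.636e+04 s = 0.3051 d), decay gives C = 0.003755·exp(−0.11·0.3051) = 0.003631 mg/L.
After input B: C = (3.225·0.003631 + 0.0164·0.42) / 3.241 = 0.005737 mg/L.

0.00574 mg/L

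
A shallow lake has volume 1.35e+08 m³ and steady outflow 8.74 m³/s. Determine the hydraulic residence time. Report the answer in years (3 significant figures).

Q = 8.74 m³/s × 3.156e+07 s/yr = 2.758e+08 m³/yr.
Hydraulic residence time τ = V/Q = 1.35e+08/2.758e+08 = 0.4895 yr.

0.489 yr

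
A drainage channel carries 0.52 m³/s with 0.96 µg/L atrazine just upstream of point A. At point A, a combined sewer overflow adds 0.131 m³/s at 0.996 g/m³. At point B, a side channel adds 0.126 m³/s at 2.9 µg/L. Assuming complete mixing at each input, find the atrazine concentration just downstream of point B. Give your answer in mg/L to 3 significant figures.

0.169 mg/L

0.96 µg/L = 0.00096 mg/L.
After input A: C = (0.52·0.00096 + 0.131·0.996) / 0.651 = 0.2012 mg/L.
2.9 µg/L = 0.0029 mg/L.
After input B: C = (0.651·0.2012 + 0.126·0.0029) / 0.777 = 0.169 mg/L.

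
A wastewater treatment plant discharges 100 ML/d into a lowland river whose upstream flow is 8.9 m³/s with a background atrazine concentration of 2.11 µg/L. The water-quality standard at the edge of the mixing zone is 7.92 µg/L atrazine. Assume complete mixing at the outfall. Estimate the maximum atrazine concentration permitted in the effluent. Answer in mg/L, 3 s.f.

100 ML/d = 1.157 m³/s.
2.11 µg/L = 0.00211 mg/L.
7.92 µg/L = 0.00792 mg/L.
Mass balance: 0.00792·10.06 = 1.157·Cₑ + 8.9·0.00211.
Cₑ = (0.07965 − 0.01878) / 1.157 = 0.0526 mg/L.

0.0526 mg/L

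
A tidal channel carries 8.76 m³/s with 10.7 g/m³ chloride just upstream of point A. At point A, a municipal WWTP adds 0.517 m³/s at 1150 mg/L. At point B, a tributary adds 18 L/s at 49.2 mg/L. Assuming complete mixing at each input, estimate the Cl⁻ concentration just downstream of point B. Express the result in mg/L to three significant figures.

After input A: C = (8.76·10.7 + 0.517·1150) / 9.277 = 74.19 mg/L.
18 L/s = 0.018 m³/s.
After input B: C = (9.277·74.19 + 0.018·49.2) / 9.295 = 74.14 mg/L.

74.1 mg/L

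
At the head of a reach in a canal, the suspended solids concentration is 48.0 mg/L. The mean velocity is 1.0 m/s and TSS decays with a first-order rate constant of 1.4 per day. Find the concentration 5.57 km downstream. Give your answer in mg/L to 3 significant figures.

43.9 mg/L

Travel time t = 5.57 km / 1.0 m/s = 5570/1.0 = 5570 s = 0.06447 d.
First-order decay: C = 48.0·exp(−1.4·0.06447) = 48.0·0.9137 = 43.86 mg/L.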